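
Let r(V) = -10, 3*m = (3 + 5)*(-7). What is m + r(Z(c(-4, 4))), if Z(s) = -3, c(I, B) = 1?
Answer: -86/3 ≈ -28.667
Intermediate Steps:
m = -56/3 (m = ((3 + 5)*(-7))/3 = (8*(-7))/3 = (⅓)*(-56) = -56/3 ≈ -18.667)
m + r(Z(c(-4, 4))) = -56/3 - 10 = -86/3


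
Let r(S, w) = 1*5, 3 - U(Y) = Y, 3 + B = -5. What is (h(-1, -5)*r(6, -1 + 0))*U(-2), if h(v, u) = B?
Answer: -200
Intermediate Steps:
B = -8 (B = -3 - 5 = -8)
U(Y) = 3 - Y
h(v, u) = -8
r(S, w) = 5
(h(-1, -5)*r(6, -1 + 0))*U(-2) = (-8*5)*(3 - 1*(-2)) = -40*(3 + 2) = -40*5 = -200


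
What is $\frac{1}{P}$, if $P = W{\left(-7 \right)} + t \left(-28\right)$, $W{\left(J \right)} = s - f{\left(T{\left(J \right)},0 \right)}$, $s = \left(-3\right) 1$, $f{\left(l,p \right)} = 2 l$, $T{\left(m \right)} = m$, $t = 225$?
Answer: $- \frac{1}{6289} \approx -0.00015901$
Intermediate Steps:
$s = -3$
$W{\left(J \right)} = -3 - 2 J$
$P = -6289$ ($P = \left(-3 - -14\right) + 225 \left(-28\right) = \left(-3 + 14\right) - 6300 = 11 - 6300 = -6289$)
$\frac{1}{P} = \frac{1}{-6289} = - \frac{1}{6289}$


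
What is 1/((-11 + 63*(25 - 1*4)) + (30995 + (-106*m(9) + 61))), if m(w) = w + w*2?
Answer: 1/29506 ≈ 3.3891e-5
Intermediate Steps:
m(w) = 3*w (m(w) = w + 2*w = 3*w)
1/((-11 + 63*(25 - 1*4)) + (30995 + (-106*m(9) + 61))) = 1/((-11 + 63*(25 - 1*4)) + (30995 + (-318*9 + 61))) = 1/((-11 + 63*(25 - 4)) + (30995 + (-106*27 + 61))) = 1/((-11 + 63*21) + (30995 + (-2862 + 61))) = 1/((-11 + 1323) + (30995 - 2801)) = 1/(1312 + 28194) = 1/29506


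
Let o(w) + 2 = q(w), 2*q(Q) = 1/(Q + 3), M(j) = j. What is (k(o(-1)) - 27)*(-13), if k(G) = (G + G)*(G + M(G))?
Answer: 767/4 ≈ 191.75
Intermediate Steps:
q(Q) = 1/(2*(3 + Q)) (q(Q) = 1/(2*(Q + 3)) = 1/(2*(3 + Q)))
o(w) = -2 + 1/(2*(3 + w))
k(G) = 4*G² (k(G) = (G + G)*(G + G) = (2*G)*(2*G) = 4*G²)
(k(o(-1)) - 27)*(-13) = (4*((-11 - 4*(-1))/(2*(3 - 1)))² - 27)*(-13) = (4*((½)*(-11 + 4)/2)² - 27)*(-13) = (4*((½)*(½)*(-7))² - 27)*(-13) = (4*(-7/4)² - 27)*(-13) = (4*(49/16) - 27)*(-13) = (49/4 - 27)*(-13) = -59/4*(-13) = 767/4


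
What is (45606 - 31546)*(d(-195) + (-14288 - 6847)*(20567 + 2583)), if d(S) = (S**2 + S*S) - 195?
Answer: -6878143493700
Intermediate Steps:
d(S) = -195 + 2*S**2 (d(S) = (S**2 + S**2) - 195 = 2*S**2 - 195 = -195 + 2*S**2)
(45606 - 31546)*(d(-195) + (-14288 - 6847)*(20567 + 2583)) = (45606 - 31546)*((-195 + 2*(-195)**2) + (-14288 - 6847)*(20567 + 2583)) = 14060*((-195 + 2*38025) - 21135*23150) = 14060*((-195 + 76050) - 489275250) = 14060*(75855 - 489275250) = 14060*(-489199395) = -6878143493700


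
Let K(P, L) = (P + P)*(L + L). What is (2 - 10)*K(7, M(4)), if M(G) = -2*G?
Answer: 1792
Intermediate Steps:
K(P, L) = 4*L*P (K(P, L) = (2*P)*(2*L) = 4*L*P)
(2 - 10)*K(7, M(4)) = (2 - 10)*(4*(-2*4)*7) = -32*(-8)*7 = -8*(-224) = 1792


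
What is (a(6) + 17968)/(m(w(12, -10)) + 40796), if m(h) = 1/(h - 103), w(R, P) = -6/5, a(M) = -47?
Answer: 9336841/21254711 ≈ 0.43928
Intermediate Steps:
w(R, P) = -6/5 (w(R, P) = -6*1/5 = -6/5)
m(h) = 1/(-103 + h)
(a(6) + 17968)/(m(w(12, -10)) + 40796) = (-47 + 17968)/(1/(-103 - 6/5) + 40796) = 17921/(1/(-521/5) + 40796) = 17921/(-5/521 + 40796) = 17921/(21254711/521) = 17921*(521/21254711) = 9336841/21254711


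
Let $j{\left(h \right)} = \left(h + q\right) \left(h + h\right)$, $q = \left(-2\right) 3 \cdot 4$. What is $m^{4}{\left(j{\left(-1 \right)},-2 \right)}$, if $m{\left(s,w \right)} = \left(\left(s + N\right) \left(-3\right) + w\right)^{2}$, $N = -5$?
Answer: $124097929967680321$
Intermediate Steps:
$q = -24$ ($q = \left(-6\right) 4 = -24$)
$j{\left(h \right)} = 2 h \left(-24 + h\right)$ ($j{\left(h \right)} = \left(h - 24\right) \left(h + h\right) = \left(-24 + h\right) 2 h = 2 h \left(-24 + h\right)$)
$m{\left(s,w \right)} = \left(15 + w - 3 s\right)^{2}$ ($m{\left(s,w \right)} = \left(\left(s - 5\right) \left(-3\right) + w\right)^{2} = \left(\left(-5 + s\right) \left(-3\right) + w\right)^{2} = \left(\left(15 - 3 s\right) + w\right)^{2} = \left(15 + w - 3 s\right)^{2}$)
$m^{4}{\left(j{\left(-1 \right)},-2 \right)} = \left(\left(15 - 2 - 3 \cdot 2 \left(-1\right) \left(-24 - 1\right)\right)^{2}\right)^{4} = \left(\left(15 - 2 - 3 \cdot 2 \left(-1\right) \left(-25\right)\right)^{2}\right)^{4} = \left(\left(15 - 2 - 150\right)^{2}\right)^{4} = \left(\left(-137\right)^{2}\right)^{4} = 18769^{4} = 124097929967680321$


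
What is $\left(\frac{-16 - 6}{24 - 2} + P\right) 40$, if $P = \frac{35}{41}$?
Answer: $- \frac{240}{41} \approx -5.8537$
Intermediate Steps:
$P = \frac{35}{41}$ ($P = 35 \cdot \frac{1}{41} = \frac{35}{41} \approx 0.85366$)
$\left(\frac{-16 - 6}{24 - 2} + P\right) 40 = \left(\frac{-16 - 6}{24 - 2} + \frac{35}{41}\right) 40 = \left(- \frac{22}{24 - 2} + \frac{35}{41}\right) 40 = \left(- \frac{22}{22} + \frac{35}{41}\right) 40 = \left(\left(-22\right) \frac{1}{22} + \frac{35}{41}\right) 40 = \left(-1 + \frac{35}{41}\right) 40 = \left(- \frac{6}{41}\right) 40 = - \frac{240}{41}$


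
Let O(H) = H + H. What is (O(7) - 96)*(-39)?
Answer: 3198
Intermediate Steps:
O(H) = 2*H
(O(7) - 96)*(-39) = (2*7 - 96)*(-39) = (14 - 96)*(-39) = -82*(-39) = 3198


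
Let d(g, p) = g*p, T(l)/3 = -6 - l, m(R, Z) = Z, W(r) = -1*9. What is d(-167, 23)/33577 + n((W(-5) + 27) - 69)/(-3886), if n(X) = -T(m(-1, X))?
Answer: -10393231/130480222 ≈ -0.079654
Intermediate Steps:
W(r) = -9
T(l) = -18 - 3*l (T(l) = 3*(-6 - l) = -18 - 3*l)
n(X) = 18 + 3*X (n(X) = -(-18 - 3*X) = 18 + 3*X)
d(-167, 23)/33577 + n((W(-5) + 27) - 69)/(-3886) = -167*23/33577 + (18 + 3*((-9 + 27) - 69))/(-3886) = -3841*1/33577 + (18 + 3*(18 - 69))*(-1/3886) = -3841/33577 + (18 + 3*(-51))*(-1/3886) = -3841/33577 + (18 - 153)*(-1/3886) = -3841/33577 - 135*(-1/3886) = -3841/33577 + 135/3886 = -10393231/130480222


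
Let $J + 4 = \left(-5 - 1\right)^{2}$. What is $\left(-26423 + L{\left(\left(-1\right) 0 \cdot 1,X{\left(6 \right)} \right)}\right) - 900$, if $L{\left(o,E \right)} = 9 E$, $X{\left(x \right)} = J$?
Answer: $-27035$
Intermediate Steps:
$J = 32$ ($J = -4 + \left(-5 - 1\right)^{2} = -4 + \left(-6\right)^{2} = -4 + 36 = 32$)
$X{\left(x \right)} = 32$
$\left(-26423 + L{\left(\left(-1\right) 0 \cdot 1,X{\left(6 \right)} \right)}\right) - 900 = \left(-26423 + 9 \cdot 32\right) - 900 = \left(-26423 + 288\right) - 900 = -26135 - 900 = -27035$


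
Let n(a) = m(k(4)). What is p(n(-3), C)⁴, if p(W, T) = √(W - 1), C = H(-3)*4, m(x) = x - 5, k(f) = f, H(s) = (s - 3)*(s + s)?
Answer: 4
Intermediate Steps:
H(s) = 2*s*(-3 + s) (H(s) = (-3 + s)*(2*s) = 2*s*(-3 + s))
m(x) = -5 + x
n(a) = -1 (n(a) = -5 + 4 = -1)
C = 144 (C = (2*(-3)*(-3 - 3))*4 = (2*(-3)*(-6))*4 = 36*4 = 144)
p(W, T) = √(-1 + W)
p(n(-3), C)⁴ = (√(-1 - 1))⁴ = (√(-2))⁴ = (I*√2)⁴ = 4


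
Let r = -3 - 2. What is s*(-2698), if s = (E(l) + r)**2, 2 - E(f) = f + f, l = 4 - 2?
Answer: -132202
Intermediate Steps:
l = 2
E(f) = 2 - 2*f (E(f) = 2 - (f + f) = 2 - 2*f)
r = -5
s = 49 (s = ((2 - 2*2) - 5)**2 = ((2 - 4) - 5)**2 = (-2 - 5)**2 = (-7)**2 = 49)
s*(-2698) = 49*(-2698) = -132202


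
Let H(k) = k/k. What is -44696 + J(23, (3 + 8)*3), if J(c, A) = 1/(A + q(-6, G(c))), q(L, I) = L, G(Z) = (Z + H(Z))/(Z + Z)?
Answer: -1206791/27 ≈ -44696.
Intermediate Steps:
H(k) = 1
G(Z) = (1 + Z)/(2*Z) (G(Z) = (Z + 1)/(Z + Z) = (1 + Z)/((2*Z)) = (1 + Z)*(1/(2*Z)) = (1 + Z)/(2*Z))
J(c, A) = 1/(-6 + A) (J(c, A) = 1/(A - 6) = 1/(-6 + A))
-44696 + J(23, (3 + 8)*3) = -44696 + 1/(-6 + (3 + 8)*3) = -44696 + 1/(-6 + 11*3) = -44696 + 1/(-6 + 33) = -44696 + 1/27 = -1206791/27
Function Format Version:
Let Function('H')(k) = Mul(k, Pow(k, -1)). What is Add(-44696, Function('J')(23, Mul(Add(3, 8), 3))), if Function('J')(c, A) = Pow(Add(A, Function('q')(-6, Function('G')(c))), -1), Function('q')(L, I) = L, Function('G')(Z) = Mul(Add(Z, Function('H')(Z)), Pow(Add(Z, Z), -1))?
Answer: Rational(-1206791, 27) ≈ -44696.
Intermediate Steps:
Function('H')(k) = 1
Function('G')(Z) = Mul(Rational(1, 2), Pow(Z, -1), Add(1, Z)) (Function('G')(Z) = Mul(Add(Z, 1), Pow(Add(Z, Z), -1)) = Mul(Add(1, Z), Pow(Mul(2, Z), -1)) = Mul(Add(1, Z), Mul(Rational(1, 2), Pow(Z, -1))) = Mul(Rational(1, 2), Pow(Z, -1), Add(1, Z)))
Function('J')(c, A) = Pow(Add(-6, A), -1) (Function('J')(c, A) = Pow(Add(A, -6), -1) = Pow(Add(-6, A), -1))
Add(-44696, Function('J')(23, Mul(Add(3, 8), 3))) = Add(-44696, Pow(Add(-6, Mul(Add(3, 8), 3)), -1)) = Add(-44696, Pow(Add(-6, Mul(11, 3)), -1)) = Add(-44696, Pow(Add(-6, 33), -1)) = Add(-44696, Pow(27, -1)) = Add(-44696, Rational(1, 27)) = Rational(-1206791, 27)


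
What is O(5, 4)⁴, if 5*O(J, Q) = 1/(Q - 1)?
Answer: 1/50625 ≈ 1.9753e-5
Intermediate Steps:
O(J, Q) = 1/(5*(-1 + Q)) (O(J, Q) = 1/(5*(Q - 1)) = 1/(5*(-1 + Q)))
O(5, 4)⁴ = (1/(5*(-1 + 4)))⁴ = ((⅕)/3)⁴ = ((⅕)*(⅓))⁴ = (1/15)⁴ = 1/50625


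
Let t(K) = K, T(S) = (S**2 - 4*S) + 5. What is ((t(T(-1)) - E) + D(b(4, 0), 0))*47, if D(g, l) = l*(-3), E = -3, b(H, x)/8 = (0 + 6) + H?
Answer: 611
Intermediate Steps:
T(S) = 5 + S**2 - 4*S
b(H, x) = 48 + 8*H (b(H, x) = 8*((0 + 6) + H) = 8*(6 + H) = 48 + 8*H)
D(g, l) = -3*l
((t(T(-1)) - E) + D(b(4, 0), 0))*47 = (((5 + (-1)**2 - 4*(-1)) - 1*(-3)) - 3*0)*47 = (((5 + 1 + 4) + 3) + 0)*47 = ((10 + 3) + 0)*47 = (13 + 0)*47 = 13*47 = 611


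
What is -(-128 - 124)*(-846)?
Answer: -213192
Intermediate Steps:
-(-128 - 124)*(-846) = -(-252)*(-846) = -1*213192 = -213192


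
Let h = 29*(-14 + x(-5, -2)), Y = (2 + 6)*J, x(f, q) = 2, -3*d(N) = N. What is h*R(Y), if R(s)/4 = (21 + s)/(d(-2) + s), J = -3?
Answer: -6264/35 ≈ -178.97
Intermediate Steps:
d(N) = -N/3
Y = -24 (Y = (2 + 6)*(-3) = 8*(-3) = -24)
R(s) = 4*(21 + s)/(⅔ + s) (R(s) = 4*((21 + s)/(-⅓*(-2) + s)) = 4*((21 + s)/(⅔ + s)) = 4*(21 + s)/(⅔ + s))
h = -348 (h = 29*(-14 + 2) = 29*(-12) = -348)
h*R(Y) = -4176*(21 - 24)/(2 + 3*(-24)) = -4176*(-3)/(2 - 72) = -4176*(-3)/(-70) = -4176*(-1)*(-3)/70 = -348*18/35 = -6264/35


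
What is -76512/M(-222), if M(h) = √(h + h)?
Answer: 12752*I*√111/37 ≈ 3631.1*I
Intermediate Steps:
M(h) = √2*√h (M(h) = √(2*h) = √2*√h)
-76512/M(-222) = -76512*(-I*√111/222) = -(-12752)*I*√111/37 = 12752*I*√111/37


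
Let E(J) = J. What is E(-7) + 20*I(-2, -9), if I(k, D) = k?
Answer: -47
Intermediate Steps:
E(-7) + 20*I(-2, -9) = -7 + 20*(-2) = -7 - 40 = -47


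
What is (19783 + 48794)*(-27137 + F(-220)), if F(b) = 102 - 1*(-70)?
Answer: -1849178805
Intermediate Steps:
F(b) = 172 (F(b) = 102 + 70 = 172)
(19783 + 48794)*(-27137 + F(-220)) = (19783 + 48794)*(-27137 + 172) = 68577*(-26965) = -1849178805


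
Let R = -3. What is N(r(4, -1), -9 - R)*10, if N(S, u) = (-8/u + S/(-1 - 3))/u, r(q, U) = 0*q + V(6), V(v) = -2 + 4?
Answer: -25/18 ≈ -1.3889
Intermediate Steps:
V(v) = 2
r(q, U) = 2 (r(q, U) = 0*q + 2 = 0 + 2 = 2)
N(S, u) = (-8/u - S/4)/u (N(S, u) = (-8/u + S/(-4))/u = (-8/u + S*(-1/4))/u = (-8/u - S/4)/u)
N(r(4, -1), -9 - R)*10 = ((-32 - 1*2*(-9 - 1*(-3)))/(4*(-9 - 1*(-3))**2))*10 = ((-32 - 1*2*(-9 + 3))/(4*(-9 + 3)**2))*10 = ((1/4)*(-32 - 1*2*(-6))/(-6)**2)*10 = ((1/4)*(1/36)*(-32 + 12))*10 = ((1/4)*(1/36)*(-20))*10 = -5/36*10 = -25/18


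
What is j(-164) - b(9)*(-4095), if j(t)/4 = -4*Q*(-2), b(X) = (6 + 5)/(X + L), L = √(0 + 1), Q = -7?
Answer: 8561/2 ≈ 4280.5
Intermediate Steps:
L = 1 (L = √1 = 1)
b(X) = 11/(1 + X) (b(X) = (6 + 5)/(X + 1) = 11/(1 + X))
j(t) = -224 (j(t) = 4*(-4*(-7)*(-2)) = 4*(28*(-2)) = 4*(-56) = -224)
j(-164) - b(9)*(-4095) = -224 - 11/(1 + 9)*(-4095) = -224 - 11/10*(-4095) = -224 - 11*(⅒)*(-4095) = -224 - 11*(-4095)/10 = -224 - 1*(-9009/2) = -224 + 9009/2 = 8561/2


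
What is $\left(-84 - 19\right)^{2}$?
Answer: $10609$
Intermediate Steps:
$\left(-84 - 19\right)^{2} = \left(-103\right)^{2} = 10609$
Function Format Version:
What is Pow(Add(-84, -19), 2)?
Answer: 10609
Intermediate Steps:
Pow(Add(-84, -19), 2) = Pow(-103, 2) = 10609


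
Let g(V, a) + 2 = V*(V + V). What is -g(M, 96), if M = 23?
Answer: -1056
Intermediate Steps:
g(V, a) = -2 + 2*V² (g(V, a) = -2 + V*(V + V) = -2 + V*(2*V) = -2 + 2*V²)
-g(M, 96) = -(-2 + 2*23²) = -(-2 + 2*529) = -(-2 + 1058) = -1*1056 = -1056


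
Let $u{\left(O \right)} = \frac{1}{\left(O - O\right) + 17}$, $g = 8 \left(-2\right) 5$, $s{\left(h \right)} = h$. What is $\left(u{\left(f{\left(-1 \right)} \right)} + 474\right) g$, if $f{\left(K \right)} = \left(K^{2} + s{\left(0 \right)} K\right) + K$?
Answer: $- \frac{644720}{17} \approx -37925.0$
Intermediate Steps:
$f{\left(K \right)} = K + K^{2}$ ($f{\left(K \right)} = \left(K^{2} + 0 K\right) + K = \left(K^{2} + 0\right) + K = K^{2} + K = K + K^{2}$)
$g = -80$ ($g = \left(-16\right) 5 = -80$)
$u{\left(O \right)} = \frac{1}{17}$ ($u{\left(O \right)} = \frac{1}{0 + 17} = \frac{1}{17}$)
$\left(u{\left(f{\left(-1 \right)} \right)} + 474\right) g = \left(\frac{1}{17} + 474\right) \left(-80\right) = \frac{8059}{17} \left(-80\right) = - \frac{644720}{17}$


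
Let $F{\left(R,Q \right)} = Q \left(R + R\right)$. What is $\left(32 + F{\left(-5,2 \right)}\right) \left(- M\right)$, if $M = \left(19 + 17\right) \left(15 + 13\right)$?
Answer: $-12096$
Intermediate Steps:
$M = 1008$ ($M = 36 \cdot 28 = 1008$)
$F{\left(R,Q \right)} = 2 Q R$ ($F{\left(R,Q \right)} = Q 2 R = 2 Q R$)
$\left(32 + F{\left(-5,2 \right)}\right) \left(- M\right) = \left(32 + 2 \cdot 2 \left(-5\right)\right) \left(\left(-1\right) 1008\right) = \left(32 - 20\right) \left(-1008\right) = 12 \left(-1008\right) = -12096$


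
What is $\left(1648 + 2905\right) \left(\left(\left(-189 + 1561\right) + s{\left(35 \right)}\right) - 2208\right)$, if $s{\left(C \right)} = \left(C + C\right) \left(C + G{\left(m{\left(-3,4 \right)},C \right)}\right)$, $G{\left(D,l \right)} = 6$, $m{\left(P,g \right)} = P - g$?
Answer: $9260802$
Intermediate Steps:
$s{\left(C \right)} = 2 C \left(6 + C\right)$ ($s{\left(C \right)} = \left(C + C\right) \left(C + 6\right) = 2 C \left(6 + C\right)$)
$\left(1648 + 2905\right) \left(\left(\left(-189 + 1561\right) + s{\left(35 \right)}\right) - 2208\right) = \left(1648 + 2905\right) \left(\left(\left(-189 + 1561\right) + 2 \cdot 35 \left(6 + 35\right)\right) - 2208\right) = 4553 \left(\left(1372 + 2 \cdot 35 \cdot 41\right) - 2208\right) = 4553 \left(\left(1372 + 2870\right) - 2208\right) = 4553 \left(4242 - 2208\right) = 4553 \cdot 2034 = 9260802$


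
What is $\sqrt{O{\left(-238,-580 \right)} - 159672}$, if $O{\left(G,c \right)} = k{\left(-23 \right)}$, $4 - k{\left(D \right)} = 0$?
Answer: $2 i \sqrt{39917} \approx 399.58 i$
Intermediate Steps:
$k{\left(D \right)} = 4$ ($k{\left(D \right)} = 4 - 0 = 4 + 0 = 4$)
$O{\left(G,c \right)} = 4$
$\sqrt{O{\left(-238,-580 \right)} - 159672} = \sqrt{4 - 159672} = \sqrt{-159668} = 2 i \sqrt{39917}$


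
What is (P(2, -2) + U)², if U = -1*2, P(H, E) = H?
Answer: 0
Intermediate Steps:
U = -2
(P(2, -2) + U)² = (2 - 2)² = 0² = 0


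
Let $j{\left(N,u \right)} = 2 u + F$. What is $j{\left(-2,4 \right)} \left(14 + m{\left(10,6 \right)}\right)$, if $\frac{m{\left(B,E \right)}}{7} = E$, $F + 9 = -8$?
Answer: $-504$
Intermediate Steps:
$F = -17$ ($F = -9 - 8 = -17$)
$j{\left(N,u \right)} = -17 + 2 u$ ($j{\left(N,u \right)} = 2 u - 17 = -17 + 2 u$)
$m{\left(B,E \right)} = 7 E$
$j{\left(-2,4 \right)} \left(14 + m{\left(10,6 \right)}\right) = \left(-17 + 2 \cdot 4\right) \left(14 + 7 \cdot 6\right) = \left(-17 + 8\right) \left(14 + 42\right) = \left(-9\right) 56 = -504$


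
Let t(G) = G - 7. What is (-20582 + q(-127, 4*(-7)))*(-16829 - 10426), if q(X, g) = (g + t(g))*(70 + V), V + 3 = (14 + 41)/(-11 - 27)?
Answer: 25593780495/38 ≈ 6.7352e+8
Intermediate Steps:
t(G) = -7 + G
V = -169/38 (V = -3 + (14 + 41)/(-11 - 27) = -3 + 55/(-38) = -3 + 55*(-1/38) = -3 - 55/38 = -169/38 ≈ -4.4474)
q(X, g) = -17437/38 + 2491*g/19 (q(X, g) = (g + (-7 + g))*(70 - 169/38) = (-7 + 2*g)*(2491/38) = -17437/38 + 2491*g/19)
(-20582 + q(-127, 4*(-7)))*(-16829 - 10426) = (-20582 + (-17437/38 + 2491*(4*(-7))/19))*(-16829 - 10426) = (-20582 + (-17437/38 + (2491/19)*(-28)))*(-27255) = (-20582 + (-17437/38 - 69748/19))*(-27255) = (-20582 - 156933/38)*(-27255) = -939049/38*(-27255) = 25593780495/38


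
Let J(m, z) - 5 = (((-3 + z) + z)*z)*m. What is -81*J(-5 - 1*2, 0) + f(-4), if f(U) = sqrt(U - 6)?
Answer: -405 + I*sqrt(10) ≈ -405.0 + 3.1623*I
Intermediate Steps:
f(U) = sqrt(-6 + U)
J(m, z) = 5 + m*z*(-3 + 2*z) (J(m, z) = 5 + (((-3 + z) + z)*z)*m = 5 + ((-3 + 2*z)*z)*m = 5 + (z*(-3 + 2*z))*m = 5 + m*z*(-3 + 2*z))
-81*J(-5 - 1*2, 0) + f(-4) = -81*(5 - 3*(-5 - 1*2)*0 + 2*(-5 - 1*2)*0**2) + sqrt(-6 - 4) = -81*(5 - 3*(-5 - 2)*0 + 2*(-5 - 2)*0) + sqrt(-10) = -81*(5 - 3*(-7)*0 + 2*(-7)*0) + I*sqrt(10) = -81*(5 + 0 + 0) + I*sqrt(10) = -81*5 + I*sqrt(10) = -405 + I*sqrt(10)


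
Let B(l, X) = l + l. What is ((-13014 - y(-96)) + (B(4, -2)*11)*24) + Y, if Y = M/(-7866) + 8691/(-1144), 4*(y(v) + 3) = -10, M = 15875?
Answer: -49070451271/4499352 ≈ -10906.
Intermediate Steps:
B(l, X) = 2*l
y(v) = -11/2 (y(v) = -3 + (¼)*(-10) = -3 - 5/2 = -11/2)
Y = -43262203/4499352 (Y = 15875/(-7866) + 8691/(-1144) = 15875*(-1/7866) + 8691*(-1/1144) = -15875/7866 - 8691/1144 = -43262203/4499352 ≈ -9.6152)
((-13014 - y(-96)) + (B(4, -2)*11)*24) + Y = ((-13014 - 1*(-11/2)) + ((2*4)*11)*24) - 43262203/4499352 = ((-13014 + 11/2) + (8*11)*24) - 43262203/4499352 = (-26017/2 + 88*24) - 43262203/4499352 = (-26017/2 + 2112) - 43262203/4499352 = -21793/2 - 43262203/4499352 = -49070451271/4499352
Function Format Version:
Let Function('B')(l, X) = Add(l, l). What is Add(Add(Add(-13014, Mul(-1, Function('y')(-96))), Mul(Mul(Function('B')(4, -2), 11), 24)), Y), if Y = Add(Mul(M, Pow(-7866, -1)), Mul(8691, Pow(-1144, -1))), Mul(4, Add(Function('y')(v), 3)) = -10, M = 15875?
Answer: Rational(-49070451271, 4499352) ≈ -10906.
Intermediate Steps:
Function('B')(l, X) = Mul(2, l)
Function('y')(v) = Rational(-11, 2) (Function('y')(v) = Add(-3, Mul(Rational(1, 4), -10)) = Add(-3, Rational(-5, 2)) = Rational(-11, 2))
Y = Rational(-43262203, 4499352) (Y = Add(Mul(15875, Pow(-7866, -1)), Mul(8691, Pow(-1144, -1))) = Add(Mul(15875, Rational(-1, 7866)), Mul(8691, Rational(-1, 1144))) = Add(Rational(-15875, 7866), Rational(-8691, 1144)) = Rational(-43262203, 4499352) ≈ -9.6152)
Add(Add(Add(-13014, Mul(-1, Function('y')(-96))), Mul(Mul(Function('B')(4, -2), 11), 24)), Y) = Add(Add(Add(-13014, Mul(-1, Rational(-11, 2))), Mul(Mul(Mul(2, 4), 11), 24)), Rational(-43262203, 4499352)) = Add(Add(Add(-13014, Rational(11, 2)), Mul(Mul(8, 11), 24)), Rational(-43262203, 4499352)) = Add(Add(Rational(-26017, 2), Mul(88, 24)), Rational(-43262203, 4499352)) = Add(Add(Rational(-26017, 2), 2112), Rational(-43262203, 4499352)) = Add(Rational(-21793, 2), Rational(-43262203, 4499352)) = Rational(-49070451271, 4499352)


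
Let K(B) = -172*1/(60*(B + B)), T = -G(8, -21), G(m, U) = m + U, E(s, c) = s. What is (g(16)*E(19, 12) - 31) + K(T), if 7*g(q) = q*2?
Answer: 152189/2730 ≈ 55.747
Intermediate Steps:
g(q) = 2*q/7 (g(q) = (q*2)/7 = (2*q)/7 = 2*q/7)
G(m, U) = U + m
T = 13 (T = -(-21 + 8) = -1*(-13) = 13)
K(B) = -43/(30*B) (K(B) = -172*1/(120*B) = -43/(30*B))
(g(16)*E(19, 12) - 31) + K(T) = (((2/7)*16)*19 - 31) - 43/30/13 = ((32/7)*19 - 31) - 43/30*1/13 = (608/7 - 31) - 43/390 = 391/7 - 43/390 = 152189/2730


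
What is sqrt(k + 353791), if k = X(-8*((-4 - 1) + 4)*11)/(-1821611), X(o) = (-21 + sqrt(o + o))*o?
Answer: sqrt(9702255161513959 - 5299232*sqrt(11))/165601 ≈ 594.80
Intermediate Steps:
X(o) = o*(-21 + sqrt(2)*sqrt(o)) (X(o) = (-21 + sqrt(2*o))*o = (-21 + sqrt(2)*sqrt(o))*o = o*(-21 + sqrt(2)*sqrt(o)))
k = 168/165601 - 32*sqrt(11)/165601 (k = (-21*(-8*((-4 - 1) + 4))*11 + sqrt(2)*(-8*((-4 - 1) + 4)*11)**(3/2))/(-1821611) = (-21*(-8*(-5 + 4))*11 + sqrt(2)*(-8*(-5 + 4)*11)**(3/2))*(-1/1821611) = (-21*(-8*(-1))*11 + sqrt(2)*(-8*(-1)*11)**(3/2))*(-1/1821611) = (-168*11 + sqrt(2)*(8*11)**(3/2))*(-1/1821611) = (-21*88 + sqrt(2)*88**(3/2))*(-1/1821611) = (-1848 + sqrt(2)*(176*sqrt(22)))*(-1/1821611) = (-1848 + 352*sqrt(11))*(-1/1821611) = 168/165601 - 32*sqrt(11)/165601 ≈ 0.00037360)
sqrt(k + 353791) = sqrt((168/165601 - 32*sqrt(11)/165601) + 353791) = sqrt(58588143559/165601 - 32*sqrt(11)/165601)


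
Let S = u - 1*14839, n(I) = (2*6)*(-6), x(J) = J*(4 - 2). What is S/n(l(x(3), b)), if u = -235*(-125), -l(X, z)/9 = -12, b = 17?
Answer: -1817/9 ≈ -201.89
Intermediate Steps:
x(J) = 2*J (x(J) = J*2 = 2*J)
l(X, z) = 108 (l(X, z) = -9*(-12) = 108)
u = 29375
n(I) = -72 (n(I) = 12*(-6) = -72)
S = 14536 (S = 29375 - 1*14839 = 29375 - 14839 = 14536)
S/n(l(x(3), b)) = 14536/(-72) = 14536*(-1/72) = -1817/9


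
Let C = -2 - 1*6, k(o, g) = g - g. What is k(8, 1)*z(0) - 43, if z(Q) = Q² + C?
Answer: -43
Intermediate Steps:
k(o, g) = 0
C = -8 (C = -2 - 6 = -8)
z(Q) = -8 + Q² (z(Q) = Q² - 8 = -8 + Q²)
k(8, 1)*z(0) - 43 = 0*(-8 + 0²) - 43 = 0*(-8 + 0) - 43 = 0*(-8) - 43 = 0 - 43 = -43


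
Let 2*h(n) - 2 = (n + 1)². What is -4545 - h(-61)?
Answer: -6346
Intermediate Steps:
h(n) = 1 + (1 + n)²/2 (h(n) = 1 + (n + 1)²/2 = 1 + (1 + n)²/2)
-4545 - h(-61) = -4545 - (1 + (1 - 61)²/2) = -4545 - (1 + (½)*(-60)²) = -4545 - (1 + (½)*3600) = -4545 - (1 + 1800) = -4545 - 1*1801 = -4545 - 1801 = -6346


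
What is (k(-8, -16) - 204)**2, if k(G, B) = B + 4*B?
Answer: 80656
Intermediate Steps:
k(G, B) = 5*B
(k(-8, -16) - 204)**2 = (5*(-16) - 204)**2 = (-80 - 204)**2 = (-284)**2 = 80656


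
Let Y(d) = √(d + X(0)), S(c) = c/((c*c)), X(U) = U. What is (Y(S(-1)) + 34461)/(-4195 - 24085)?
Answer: -4923/4040 - I/28280 ≈ -1.2186 - 3.5361e-5*I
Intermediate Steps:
S(c) = 1/c (S(c) = c/(c²) = c/c² = 1/c)
Y(d) = √d (Y(d) = √(d + 0) = √d)
(Y(S(-1)) + 34461)/(-4195 - 24085) = (√(1/(-1)) + 34461)/(-4195 - 24085) = (√(-1) + 34461)/(-28280) = (I + 34461)*(-1/28280) = (34461 + I)*(-1/28280) = -4923/4040 - I/28280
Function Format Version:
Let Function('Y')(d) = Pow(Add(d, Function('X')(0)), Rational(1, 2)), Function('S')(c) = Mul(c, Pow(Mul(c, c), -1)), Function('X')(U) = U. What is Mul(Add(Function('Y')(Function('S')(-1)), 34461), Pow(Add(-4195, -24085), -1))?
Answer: Add(Rational(-4923, 4040), Mul(Rational(-1, 28280), I)) ≈ Add(-1.2186, Mul(-3.5361e-5, I))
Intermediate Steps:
Function('S')(c) = Pow(c, -1) (Function('S')(c) = Mul(c, Pow(Pow(c, 2), -1)) = Mul(c, Pow(c, -2)) = Pow(c, -1))
Function('Y')(d) = Pow(d, Rational(1, 2)) (Function('Y')(d) = Pow(Add(d, 0), Rational(1, 2)) = Pow(d, Rational(1, 2)))
Mul(Add(Function('Y')(Function('S')(-1)), 34461), Pow(Add(-4195, -24085), -1)) = Mul(Add(Pow(Pow(-1, -1), Rational(1, 2)), 34461), Pow(Add(-4195, -24085), -1)) = Mul(Add(Pow(-1, Rational(1, 2)), 34461), Pow(-28280, -1)) = Mul(Add(I, 34461), Rational(-1, 28280)) = Mul(Add(34461, I), Rational(-1, 28280)) = Add(Rational(-4923, 4040), Mul(Rational(-1, 28280), I))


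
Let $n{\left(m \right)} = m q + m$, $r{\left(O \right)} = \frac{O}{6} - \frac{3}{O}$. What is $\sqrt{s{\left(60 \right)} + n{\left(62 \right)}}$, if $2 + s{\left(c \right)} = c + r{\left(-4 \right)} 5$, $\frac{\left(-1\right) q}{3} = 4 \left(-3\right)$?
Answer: $\frac{\sqrt{84687}}{6} \approx 48.502$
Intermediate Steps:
$q = 36$ ($q = - 3 \cdot 4 \left(-3\right) = \left(-3\right) \left(-12\right) = 36$)
$r{\left(O \right)} = - \frac{3}{O} + \frac{O}{6}$ ($r{\left(O \right)} = O \frac{1}{6} - \frac{3}{O} = \frac{O}{6} - \frac{3}{O} = - \frac{3}{O} + \frac{O}{6}$)
$n{\left(m \right)} = 37 m$ ($n{\left(m \right)} = m 36 + m = 36 m + m = 37 m$)
$s{\left(c \right)} = - \frac{19}{12} + c$ ($s{\left(c \right)} = -2 + \left(c + \left(- \frac{3}{-4} + \frac{1}{6} \left(-4\right)\right) 5\right) = -2 + \left(c + \left(\left(-3\right) \left(- \frac{1}{4}\right) - \frac{2}{3}\right) 5\right) = -2 + \left(c + \left(\frac{3}{4} - \frac{2}{3}\right) 5\right) = -2 + \left(c + \frac{1}{12} \cdot 5\right) = -2 + \left(c + \frac{5}{12}\right) = -2 + \left(\frac{5}{12} + c\right) = - \frac{19}{12} + c$)
$\sqrt{s{\left(60 \right)} + n{\left(62 \right)}} = \sqrt{\left(- \frac{19}{12} + 60\right) + 37 \cdot 62} = \sqrt{\frac{701}{12} + 2294} = \sqrt{\frac{28229}{12}} = \frac{\sqrt{84687}}{6}$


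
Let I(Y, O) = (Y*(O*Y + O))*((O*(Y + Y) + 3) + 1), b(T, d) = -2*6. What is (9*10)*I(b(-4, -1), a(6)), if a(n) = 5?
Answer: -6890400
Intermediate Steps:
b(T, d) = -12
I(Y, O) = Y*(4 + 2*O*Y)*(O + O*Y) (I(Y, O) = (Y*(O + O*Y))*((O*(2*Y) + 3) + 1) = (Y*(O + O*Y))*((2*O*Y + 3) + 1) = (Y*(O + O*Y))*((3 + 2*O*Y) + 1) = (Y*(O + O*Y))*(4 + 2*O*Y) = Y*(4 + 2*O*Y)*(O + O*Y))
(9*10)*I(b(-4, -1), a(6)) = (9*10)*(2*5*(-12)*(2 + 2*(-12) + 5*(-12) + 5*(-12)²)) = 90*(2*5*(-12)*(2 - 24 - 60 + 5*144)) = 90*(2*5*(-12)*(2 - 24 - 60 + 720)) = 90*(2*5*(-12)*638) = 90*(-76560) = -6890400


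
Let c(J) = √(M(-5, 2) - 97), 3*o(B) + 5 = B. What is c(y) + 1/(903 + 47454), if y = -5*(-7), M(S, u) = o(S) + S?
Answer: 1/48357 + 2*I*√237/3 ≈ 2.068e-5 + 10.263*I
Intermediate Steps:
o(B) = -5/3 + B/3
M(S, u) = -5/3 + 4*S/3 (M(S, u) = (-5/3 + S/3) + S = -5/3 + 4*S/3)
y = 35
c(J) = 2*I*√237/3 (c(J) = √((-5/3 + (4/3)*(-5)) - 97) = √((-5/3 - 20/3) - 97) = √(-25/3 - 97) = √(-316/3) = 2*I*√237/3)
c(y) + 1/(903 + 47454) = 2*I*√237/3 + 1/(903 + 47454) = 2*I*√237/3 + 1/48357 = 1/48357 + 2*I*√237/3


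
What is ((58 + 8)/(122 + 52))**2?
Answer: 121/841 ≈ 0.14388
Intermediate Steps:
((58 + 8)/(122 + 52))**2 = (66/174)**2 = (66*(1/174))**2 = (11/29)**2 = 121/841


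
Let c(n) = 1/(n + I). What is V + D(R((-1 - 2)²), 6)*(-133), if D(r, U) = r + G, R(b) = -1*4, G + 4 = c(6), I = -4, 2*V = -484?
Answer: 1511/2 ≈ 755.50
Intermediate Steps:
V = -242 (V = (½)*(-484) = -242)
c(n) = 1/(-4 + n) (c(n) = 1/(n - 4) = 1/(-4 + n))
G = -7/2 (G = -4 + 1/(-4 + 6) = -4 + 1/2 = -4 + ½ = -7/2 ≈ -3.5000)
R(b) = -4
D(r, U) = -7/2 + r (D(r, U) = r - 7/2 = -7/2 + r)
V + D(R((-1 - 2)²), 6)*(-133) = -242 + (-7/2 - 4)*(-133) = -242 - 15/2*(-133) = -242 + 1995/2 = 1511/2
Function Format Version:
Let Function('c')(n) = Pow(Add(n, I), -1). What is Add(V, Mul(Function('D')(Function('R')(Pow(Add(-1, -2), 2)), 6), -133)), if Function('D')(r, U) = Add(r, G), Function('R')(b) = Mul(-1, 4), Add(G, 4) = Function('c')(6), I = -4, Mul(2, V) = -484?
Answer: Rational(1511, 2) ≈ 755.50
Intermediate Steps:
V = -242 (V = Mul(Rational(1, 2), -484) = -242)
Function('c')(n) = Pow(Add(-4, n), -1) (Function('c')(n) = Pow(Add(n, -4), -1) = Pow(Add(-4, n), -1))
G = Rational(-7, 2) (G = Add(-4, Pow(Add(-4, 6), -1)) = Add(-4, Pow(2, -1)) = Add(-4, Rational(1, 2)) = Rational(-7, 2) ≈ -3.5000)
Function('R')(b) = -4
Function('D')(r, U) = Add(Rational(-7, 2), r) (Function('D')(r, U) = Add(r, Rational(-7, 2)) = Add(Rational(-7, 2), r))
Add(V, Mul(Function('D')(Function('R')(Pow(Add(-1, -2), 2)), 6), -133)) = Add(-242, Mul(Add(Rational(-7, 2), -4), -133)) = Add(-242, Mul(Rational(-15, 2), -133)) = Add(-242, Rational(1995, 2)) = Rational(1511, 2)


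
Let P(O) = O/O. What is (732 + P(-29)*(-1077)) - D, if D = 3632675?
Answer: -3633020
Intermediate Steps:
P(O) = 1
(732 + P(-29)*(-1077)) - D = (732 + 1*(-1077)) - 1*3632675 = (732 - 1077) - 3632675 = -345 - 3632675 = -3633020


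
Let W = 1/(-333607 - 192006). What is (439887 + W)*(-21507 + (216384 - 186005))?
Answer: 2051298009876560/525613 ≈ 3.9027e+9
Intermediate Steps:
W = -1/525613 (W = 1/(-525613) = -1/525613 ≈ -1.9025e-6)
(439887 + W)*(-21507 + (216384 - 186005)) = (439887 - 1/525613)*(-21507 + (216384 - 186005)) = 231210325730*(-21507 + 30379)/525613 = (231210325730/525613)*8872 = 2051298009876560/525613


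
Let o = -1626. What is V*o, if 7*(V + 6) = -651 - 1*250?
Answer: 1533318/7 ≈ 2.1905e+5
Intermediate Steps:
V = -943/7 (V = -6 + (-651 - 1*250)/7 = -6 + (-651 - 250)/7 = -6 + (1/7)*(-901) = -6 - 901/7 = -943/7 ≈ -134.71)
V*o = -943/7*(-1626) = 1533318/7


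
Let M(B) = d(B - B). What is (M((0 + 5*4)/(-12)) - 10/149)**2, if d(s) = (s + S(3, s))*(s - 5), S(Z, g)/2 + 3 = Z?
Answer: 100/22201 ≈ 0.0045043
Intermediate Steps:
S(Z, g) = -6 + 2*Z
d(s) = s*(-5 + s) (d(s) = (s + (-6 + 2*3))*(s - 5) = (s + (-6 + 6))*(-5 + s) = (s + 0)*(-5 + s) = s*(-5 + s))
M(B) = 0 (M(B) = (B - B)*(-5 + (B - B)) = 0*(-5 + 0) = 0*(-5) = 0)
(M((0 + 5*4)/(-12)) - 10/149)**2 = (0 - 10/149)**2 = (-10/149)**2 = 100/22201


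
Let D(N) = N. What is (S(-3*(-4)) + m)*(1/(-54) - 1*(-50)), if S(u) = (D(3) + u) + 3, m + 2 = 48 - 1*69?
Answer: -13495/54 ≈ -249.91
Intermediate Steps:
m = -23 (m = -2 + (48 - 1*69) = -2 + (48 - 69) = -2 - 21 = -23)
S(u) = 6 + u (S(u) = (3 + u) + 3 = 6 + u)
(S(-3*(-4)) + m)*(1/(-54) - 1*(-50)) = ((6 - 3*(-4)) - 23)*(1/(-54) - 1*(-50)) = ((6 + 12) - 23)*(-1/54 + 50) = (18 - 23)*(2699/54) = -5*2699/54 = -13495/54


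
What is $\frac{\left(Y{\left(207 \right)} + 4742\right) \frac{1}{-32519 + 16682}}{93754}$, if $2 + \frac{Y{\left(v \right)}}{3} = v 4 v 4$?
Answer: $- \frac{1030744}{742391049} \approx -0.0013884$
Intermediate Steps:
$Y{\left(v \right)} = -6 + 48 v^{2}$ ($Y{\left(v \right)} = -6 + 3 v 4 v 4 = -6 + 3 \cdot 4 v^{2} \cdot 4 = -6 + 3 \cdot 16 v^{2} = -6 + 48 v^{2}$)
$\frac{\left(Y{\left(207 \right)} + 4742\right) \frac{1}{-32519 + 16682}}{93754} = \frac{\left(\left(-6 + 48 \cdot 207^{2}\right) + 4742\right) \frac{1}{-32519 + 16682}}{93754} = \frac{\left(-6 + 48 \cdot 42849\right) + 4742}{-15837} \cdot \frac{1}{93754} = \left(\left(-6 + 2056752\right) + 4742\right) \left(- \frac{1}{15837}\right) \frac{1}{93754} = \left(2056746 + 4742\right) \left(- \frac{1}{15837}\right) \frac{1}{93754} = 2061488 \left(- \frac{1}{15837}\right) \frac{1}{93754} = \left(- \frac{2061488}{15837}\right) \frac{1}{93754} = - \frac{1030744}{742391049}$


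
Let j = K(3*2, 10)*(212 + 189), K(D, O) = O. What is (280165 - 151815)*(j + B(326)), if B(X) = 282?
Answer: 550878200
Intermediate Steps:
j = 4010 (j = 10*(212 + 189) = 10*401 = 4010)
(280165 - 151815)*(j + B(326)) = (280165 - 151815)*(4010 + 282) = 128350*4292 = 550878200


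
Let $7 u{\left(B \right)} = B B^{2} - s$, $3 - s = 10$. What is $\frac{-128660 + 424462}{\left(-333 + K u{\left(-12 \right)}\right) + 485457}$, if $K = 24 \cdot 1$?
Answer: $\frac{1035307}{1677282} \approx 0.61725$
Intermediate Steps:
$s = -7$ ($s = 3 - 10 = -7$)
$u{\left(B \right)} = 1 + \frac{B^{3}}{7}$ ($u{\left(B \right)} = \frac{B B^{2} - -7}{7} = \frac{B^{3} + 7}{7} = \frac{7 + B^{3}}{7} = 1 + \frac{B^{3}}{7}$)
$K = 24$
$\frac{-128660 + 424462}{\left(-333 + K u{\left(-12 \right)}\right) + 485457} = \frac{-128660 + 424462}{\left(-333 + 24 \left(1 + \frac{\left(-12\right)^{3}}{7}\right)\right) + 485457} = \frac{295802}{\left(-333 + 24 \left(1 + \frac{1}{7} \left(-1728\right)\right)\right) + 485457} = \frac{295802}{\left(-333 + 24 \left(1 - \frac{1728}{7}\right)\right) + 485457} = \frac{295802}{\left(-333 + 24 \left(- \frac{1721}{7}\right)\right) + 485457} = \frac{295802}{\left(-333 - \frac{41304}{7}\right) + 485457} = \frac{295802}{- \frac{43635}{7} + 485457} = \frac{295802}{\frac{3354564}{7}} = 295802 \cdot \frac{7}{3354564} = \frac{1035307}{1677282}$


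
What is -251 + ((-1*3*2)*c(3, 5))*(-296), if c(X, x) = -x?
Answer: -9131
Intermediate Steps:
-251 + ((-1*3*2)*c(3, 5))*(-296) = -251 + ((-1*3*2)*(-1*5))*(-296) = -251 + (-3*2*(-5))*(-296) = -251 - 6*(-5)*(-296) = -251 + 30*(-296) = -251 - 8880 = -9131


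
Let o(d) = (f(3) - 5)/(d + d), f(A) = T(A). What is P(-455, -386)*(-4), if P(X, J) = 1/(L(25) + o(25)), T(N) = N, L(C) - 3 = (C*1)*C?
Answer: -100/15699 ≈ -0.0063698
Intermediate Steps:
L(C) = 3 + C² (L(C) = 3 + (C*1)*C = 3 + C*C = 3 + C²)
f(A) = A
o(d) = -1/d (o(d) = (3 - 5)/(d + d) = -2*1/(2*d) = -1/d)
P(X, J) = 25/15699 (P(X, J) = 1/((3 + 25²) - 1/25) = 1/((3 + 625) - 1*1/25) = 1/(628 - 1/25) = 1/(15699/25) = 25/15699)
P(-455, -386)*(-4) = (25/15699)*(-4) = -100/15699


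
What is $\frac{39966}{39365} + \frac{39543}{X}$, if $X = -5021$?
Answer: $- \frac{1355940909}{197651665} \approx -6.8603$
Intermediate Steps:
$\frac{39966}{39365} + \frac{39543}{X} = \frac{39966}{39365} + \frac{39543}{-5021} = 39966 \cdot \frac{1}{39365} + 39543 \left(- \frac{1}{5021}\right) = \frac{39966}{39365} - \frac{39543}{5021} = - \frac{1355940909}{197651665}$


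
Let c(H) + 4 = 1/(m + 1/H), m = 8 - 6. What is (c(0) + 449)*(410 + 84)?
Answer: 219830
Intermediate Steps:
m = 2
c(H) = -4 + 1/(2 + 1/H)
(c(0) + 449)*(410 + 84) = ((-4 - 7*0)/(1 + 2*0) + 449)*(410 + 84) = ((-4 + 0)/(1 + 0) + 449)*494 = (-4/1 + 449)*494 = (1*(-4) + 449)*494 = (-4 + 449)*494 = 445*494 = 219830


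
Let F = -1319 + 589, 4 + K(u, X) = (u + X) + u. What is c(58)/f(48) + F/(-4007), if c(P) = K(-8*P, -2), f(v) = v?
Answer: -1853749/96168 ≈ -19.276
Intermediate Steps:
K(u, X) = -4 + X + 2*u (K(u, X) = -4 + ((u + X) + u) = -4 + ((X + u) + u) = -4 + (X + 2*u) = -4 + X + 2*u)
F = -730
c(P) = -6 - 16*P (c(P) = -4 - 2 + 2*(-8*P) = -4 - 2 - 16*P = -6 - 16*P)
c(58)/f(48) + F/(-4007) = (-6 - 16*58)/48 - 730/(-4007) = (-6 - 928)*(1/48) - 730*(-1/4007) = -934*1/48 + 730/4007 = -467/24 + 730/4007 = -1853749/96168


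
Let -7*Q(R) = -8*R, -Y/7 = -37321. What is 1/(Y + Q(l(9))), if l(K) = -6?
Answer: 7/1828681 ≈ 3.8279e-6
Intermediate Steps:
Y = 261247 (Y = -7*(-37321) = 261247)
Q(R) = 8*R/7 (Q(R) = -(-8)*R/7 = 8*R/7)
1/(Y + Q(l(9))) = 1/(261247 + (8/7)*(-6)) = 1/(261247 - 48/7) = 1/(1828681/7) = 7/1828681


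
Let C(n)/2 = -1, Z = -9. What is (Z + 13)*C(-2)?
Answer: -8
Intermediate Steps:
C(n) = -2 (C(n) = 2*(-1) = -2)
(Z + 13)*C(-2) = (-9 + 13)*(-2) = 4*(-2) = -8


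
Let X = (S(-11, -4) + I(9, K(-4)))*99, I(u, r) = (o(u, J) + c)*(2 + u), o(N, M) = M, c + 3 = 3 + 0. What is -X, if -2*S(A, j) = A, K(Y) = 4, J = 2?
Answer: -5445/2 ≈ -2722.5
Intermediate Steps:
c = 0 (c = -3 + (3 + 0) = -3 + 3 = 0)
S(A, j) = -A/2
I(u, r) = 4 + 2*u (I(u, r) = (2 + 0)*(2 + u) = 2*(2 + u) = 4 + 2*u)
X = 5445/2 (X = (-½*(-11) + (4 + 2*9))*99 = (11/2 + (4 + 18))*99 = (11/2 + 22)*99 = (55/2)*99 = 5445/2 ≈ 2722.5)
-X = -1*5445/2 = -5445/2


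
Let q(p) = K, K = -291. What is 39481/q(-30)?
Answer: -39481/291 ≈ -135.67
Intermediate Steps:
q(p) = -291
39481/q(-30) = 39481/(-291) = 39481*(-1/291) = -39481/291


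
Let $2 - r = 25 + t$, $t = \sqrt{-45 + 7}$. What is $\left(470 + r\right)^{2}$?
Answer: $\left(447 - i \sqrt{38}\right)^{2} \approx 1.9977 \cdot 10^{5} - 5511.0 i$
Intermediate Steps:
$t = i \sqrt{38}$ ($t = \sqrt{-38} = i \sqrt{38} \approx 6.1644 i$)
$r = -23 - i \sqrt{38}$ ($r = 2 - \left(25 + i \sqrt{38}\right) = -23 - i \sqrt{38} \approx -23.0 - 6.1644 i$)
$\left(470 + r\right)^{2} = \left(470 - \left(23 + i \sqrt{38}\right)\right)^{2} = \left(447 - i \sqrt{38}\right)^{2}$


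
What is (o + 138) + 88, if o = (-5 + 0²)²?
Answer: 251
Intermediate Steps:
o = 25 (o = (-5 + 0)² = (-5)² = 25)
(o + 138) + 88 = (25 + 138) + 88 = 163 + 88 = 251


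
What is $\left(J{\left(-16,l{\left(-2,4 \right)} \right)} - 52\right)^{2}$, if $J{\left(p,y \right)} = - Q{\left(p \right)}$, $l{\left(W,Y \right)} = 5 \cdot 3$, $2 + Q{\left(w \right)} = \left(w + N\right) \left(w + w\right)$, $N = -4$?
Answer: $476100$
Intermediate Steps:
$Q{\left(w \right)} = -2 + 2 w \left(-4 + w\right)$ ($Q{\left(w \right)} = -2 + \left(w - 4\right) \left(w + w\right) = -2 + \left(-4 + w\right) 2 w = -2 + 2 w \left(-4 + w\right)$)
$l{\left(W,Y \right)} = 15$
$J{\left(p,y \right)} = 2 - 2 p^{2} + 8 p$ ($J{\left(p,y \right)} = - (-2 - 8 p + 2 p^{2}) = 2 - 2 p^{2} + 8 p$)
$\left(J{\left(-16,l{\left(-2,4 \right)} \right)} - 52\right)^{2} = \left(\left(2 - 2 \left(-16\right)^{2} + 8 \left(-16\right)\right) - 52\right)^{2} = \left(\left(2 - 512 - 128\right) - 52\right)^{2} = \left(-638 - 52\right)^{2} = \left(-690\right)^{2} = 476100$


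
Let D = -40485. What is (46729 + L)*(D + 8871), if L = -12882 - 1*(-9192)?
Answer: -1360634946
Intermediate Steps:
L = -3690 (L = -12882 + 9192 = -3690)
(46729 + L)*(D + 8871) = (46729 - 3690)*(-40485 + 8871) = 43039*(-31614) = -1360634946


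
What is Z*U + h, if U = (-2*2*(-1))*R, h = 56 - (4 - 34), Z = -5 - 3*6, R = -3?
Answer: 362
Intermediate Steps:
Z = -23 (Z = -5 - 18 = -23)
h = 86 (h = 56 - 1*(-30) = 56 + 30 = 86)
U = -12 (U = (-2*2*(-1))*(-3) = -4*(-1)*(-3) = 4*(-3) = -12)
Z*U + h = -23*(-12) + 86 = 276 + 86 = 362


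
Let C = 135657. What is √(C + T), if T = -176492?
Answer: I*√40835 ≈ 202.08*I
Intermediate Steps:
√(C + T) = √(135657 - 176492) = √(-40835) = I*√40835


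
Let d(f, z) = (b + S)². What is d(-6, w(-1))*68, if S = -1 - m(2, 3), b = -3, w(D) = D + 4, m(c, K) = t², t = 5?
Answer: 57188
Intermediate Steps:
m(c, K) = 25 (m(c, K) = 5² = 25)
w(D) = 4 + D
S = -26 (S = -1 - 1*25 = -1 - 25 = -26)
d(f, z) = 841 (d(f, z) = (-3 - 26)² = (-29)² = 841)
d(-6, w(-1))*68 = 841*68 = 57188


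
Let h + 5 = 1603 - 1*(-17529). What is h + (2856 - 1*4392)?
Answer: 17591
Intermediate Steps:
h = 19127 (h = -5 + (1603 - 1*(-17529)) = -5 + (1603 + 17529) = -5 + 19132 = 19127)
h + (2856 - 1*4392) = 19127 + (2856 - 1*4392) = 19127 + (2856 - 4392) = 19127 - 1536 = 17591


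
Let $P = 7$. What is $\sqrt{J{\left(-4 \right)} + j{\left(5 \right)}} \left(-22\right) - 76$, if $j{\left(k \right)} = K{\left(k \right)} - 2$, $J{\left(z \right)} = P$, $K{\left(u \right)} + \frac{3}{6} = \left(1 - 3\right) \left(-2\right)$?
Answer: $-76 - 11 \sqrt{34} \approx -140.14$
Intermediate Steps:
$K{\left(u \right)} = \frac{7}{2}$ ($K{\left(u \right)} = - \frac{1}{2} + \left(1 - 3\right) \left(-2\right) = - \frac{1}{2} - -4 = - \frac{1}{2} + 4 = \frac{7}{2}$)
$J{\left(z \right)} = 7$
$j{\left(k \right)} = \frac{3}{2}$ ($j{\left(k \right)} = \frac{7}{2} - 2 = \frac{3}{2}$)
$\sqrt{J{\left(-4 \right)} + j{\left(5 \right)}} \left(-22\right) - 76 = \sqrt{7 + \frac{3}{2}} \left(-22\right) - 76 = \sqrt{\frac{17}{2}} \left(-22\right) - 76 = \frac{\sqrt{34}}{2} \left(-22\right) - 76 = - 11 \sqrt{34} - 76 = -76 - 11 \sqrt{34}$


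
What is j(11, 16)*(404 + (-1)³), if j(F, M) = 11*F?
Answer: 48763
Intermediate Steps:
j(11, 16)*(404 + (-1)³) = (11*11)*(404 + (-1)³) = 121*(404 - 1) = 121*403 = 48763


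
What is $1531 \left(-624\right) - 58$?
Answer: $-955402$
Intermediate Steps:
$1531 \left(-624\right) - 58 = -955344 - 58 = -955402$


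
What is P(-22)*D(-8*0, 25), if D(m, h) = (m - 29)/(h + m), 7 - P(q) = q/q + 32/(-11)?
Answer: -2842/275 ≈ -10.335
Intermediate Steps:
P(q) = 98/11 (P(q) = 7 - (q/q + 32/(-11)) = 7 - (1 + 32*(-1/11)) = 7 - (1 - 32/11) = 7 - 1*(-21/11) = 7 + 21/11 = 98/11)
D(m, h) = (-29 + m)/(h + m)
P(-22)*D(-8*0, 25) = 98*((-29 - 8*0)/(25 - 8*0))/11 = 98*((-29 + 0)/(25 + 0))/11 = 98*(-29/25)/11 = 98*((1/25)*(-29))/11 = (98/11)*(-29/25) = -2842/275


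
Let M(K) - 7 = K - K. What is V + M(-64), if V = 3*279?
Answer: 844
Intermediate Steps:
M(K) = 7 (M(K) = 7 + (K - K) = 7 + 0 = 7)
V = 837
V + M(-64) = 837 + 7 = 844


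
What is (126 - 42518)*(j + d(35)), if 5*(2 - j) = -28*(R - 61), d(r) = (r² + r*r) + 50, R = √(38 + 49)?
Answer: -457918384/5 - 1186976*√87/5 ≈ -9.3798e+7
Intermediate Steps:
R = √87 ≈ 9.3274
d(r) = 50 + 2*r² (d(r) = (r² + r²) + 50 = 2*r² + 50 = 50 + 2*r²)
j = -1698/5 + 28*√87/5 (j = 2 - (-28)*(√87 - 61)/5 = 2 - (-28)*(-61 + √87)/5 = 2 - (1708 - 28*√87)/5 = 2 + (-1708/5 + 28*√87/5) = -1698/5 + 28*√87/5 ≈ -287.37)
(126 - 42518)*(j + d(35)) = (126 - 42518)*((-1698/5 + 28*√87/5) + (50 + 2*35²)) = -42392*((-1698/5 + 28*√87/5) + (50 + 2*1225)) = -42392*((-1698/5 + 28*√87/5) + (50 + 2450)) = -42392*((-1698/5 + 28*√87/5) + 2500) = -42392*(10802/5 + 28*√87/5) = -457918384/5 - 1186976*√87/5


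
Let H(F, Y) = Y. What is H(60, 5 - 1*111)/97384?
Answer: -53/48692 ≈ -0.0010885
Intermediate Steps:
H(60, 5 - 1*111)/97384 = (5 - 1*111)/97384 = (5 - 111)*(1/97384) = -106*1/97384 = -53/48692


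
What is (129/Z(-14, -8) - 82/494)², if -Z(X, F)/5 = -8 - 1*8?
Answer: 816987889/390457600 ≈ 2.0924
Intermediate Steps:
Z(X, F) = 80 (Z(X, F) = -5*(-8 - 1*8) = -5*(-8 - 8) = -5*(-16) = 80)
(129/Z(-14, -8) - 82/494)² = (129/80 - 82/494)² = (129*(1/80) - 82*1/494)² = (129/80 - 41/247)² = (28583/19760)² = 816987889/390457600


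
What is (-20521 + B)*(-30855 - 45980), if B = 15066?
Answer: 419134925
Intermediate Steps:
(-20521 + B)*(-30855 - 45980) = (-20521 + 15066)*(-30855 - 45980) = -5455*(-76835) = 419134925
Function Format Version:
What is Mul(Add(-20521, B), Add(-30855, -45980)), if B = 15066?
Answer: 419134925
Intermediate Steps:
Mul(Add(-20521, B), Add(-30855, -45980)) = Mul(Add(-20521, 15066), Add(-30855, -45980)) = Mul(-5455, -76835) = 419134925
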